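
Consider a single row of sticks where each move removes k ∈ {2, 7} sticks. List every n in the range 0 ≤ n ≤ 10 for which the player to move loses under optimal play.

Grundy values for subtraction set {2, 7}:
k:     0  1  2  3  4  5  6  7  8  9 10
g(k):  0  0  1  1  0  0  1  1  2  0  0
The P-positions (g = 0) in 0..10 are 0, 1, 4, 5, 9, 10.

0, 1, 4, 5, 9, 10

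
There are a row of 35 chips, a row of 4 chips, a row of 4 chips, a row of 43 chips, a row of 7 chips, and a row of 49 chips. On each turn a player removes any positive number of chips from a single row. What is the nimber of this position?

Nim-sum: 35 ^ 4 ^ 4 ^ 43 ^ 7 ^ 49 = 62.

62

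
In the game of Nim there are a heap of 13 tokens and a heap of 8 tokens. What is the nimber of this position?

5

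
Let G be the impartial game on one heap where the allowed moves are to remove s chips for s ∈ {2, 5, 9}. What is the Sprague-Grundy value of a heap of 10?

1

Build the Grundy sequence with g(k) = mex{g(k−s) : s ∈ {2, 5, 9}, s ≤ k}:
k:     0  1  2  3  4  5  6  7  8  9 10
g(k):  0  0  1  1  0  2  1  0  0  1  1
So g(10) = 1.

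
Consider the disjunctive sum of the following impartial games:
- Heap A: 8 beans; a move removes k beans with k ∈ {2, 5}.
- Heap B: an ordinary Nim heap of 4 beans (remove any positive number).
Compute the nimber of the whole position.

4

For heap A, compute g(0), g(1), … with moves {2, 5}:
g(0) = mex{} = 0
g(1) = mex{} = 0
g(2) = mex{0} = 1
g(3) = mex{0} = 1
g(4) = mex{1} = 0
g(5) = mex{0,1} = 2
g(6) = mex{0} = 1
g(7) = mex{1,2} = 0
g(8) = mex{1} = 0
So g(8) = 0.
Heap B is a plain Nim heap of size 4, so its Grundy value is 4.
By the Sprague-Grundy theorem, the Grundy value of a sum of independent games is the XOR of the component values.
Combined value = 0 XOR 4 = 4.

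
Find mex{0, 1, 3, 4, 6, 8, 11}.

The values 0, 1 are all present; 2 is the first non-negative integer missing from the set.

2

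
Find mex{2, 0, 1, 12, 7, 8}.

The values 0, 1, 2 are all present; 3 is the first non-negative integer missing from the set.

3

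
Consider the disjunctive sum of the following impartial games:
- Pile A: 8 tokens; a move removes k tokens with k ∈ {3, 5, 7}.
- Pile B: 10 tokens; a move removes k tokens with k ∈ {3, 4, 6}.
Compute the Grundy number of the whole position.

For pile A, compute g(0), g(1), … with moves {3, 5, 7}:
g(0) = mex{} = 0
g(1) = mex{} = 0
g(2) = mex{} = 0
g(3) = mex{0} = 1
g(4) = mex{0} = 1
g(5) = mex{0} = 1
g(6) = mex{0,1} = 2
g(7) = mex{0,1} = 2
g(8) = mex{0,1} = 2
So g(8) = 2.
For pile B, compute g(0), g(1), … with moves {3, 4, 6}:
k:     0  1  2  3  4  5  6  7  8  9 10
g(k):  0  0  0  1  1  1  2  2  2  0  0
So g(10) = 0.
The value of a disjunctive sum is the nim-sum of the parts.
Combined value = 2 XOR 0 = 2.

2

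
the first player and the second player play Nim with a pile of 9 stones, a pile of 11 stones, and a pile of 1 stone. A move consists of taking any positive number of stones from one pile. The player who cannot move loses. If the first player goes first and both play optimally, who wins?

Nim-sum: 9 ⊕ 11 ⊕ 1 = 3.
The nim-sum is 3 ≠ 0, so this is an N-position: the player to move can win; the first player has a winning move.

the first player wins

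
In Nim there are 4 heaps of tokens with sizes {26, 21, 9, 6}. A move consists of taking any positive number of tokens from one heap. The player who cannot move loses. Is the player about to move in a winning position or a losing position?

Losing position

Write each in binary and XOR column by column:
  11010  (26)
  10101  (21)
  01001  (9)
  00110  (6)
  -----
  00000  (0)
The nim-sum is 0, so this is a P-position: the player to move is in a losing position under optimal play.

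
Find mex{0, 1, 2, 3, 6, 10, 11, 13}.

The values 0, 1, 2, 3 are all present; 4 is the first non-negative integer missing from the set.

4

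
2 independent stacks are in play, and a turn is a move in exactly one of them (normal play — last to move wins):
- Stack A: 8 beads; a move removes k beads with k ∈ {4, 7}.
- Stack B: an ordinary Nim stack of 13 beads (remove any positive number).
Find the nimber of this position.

Grundy values for stack A (subtraction set {4, 7}):
g(0) = mex{} = 0
g(1) = mex{} = 0
g(2) = mex{} = 0
g(3) = mex{} = 0
g(4) = mex{0} = 1
g(5) = mex{0} = 1
g(6) = mex{0} = 1
g(7) = mex{0} = 1
g(8) = mex{0,1} = 2
So g(8) = 2.
Stack B is a plain Nim stack of size 13, so its Grundy value is 13.
The value of a disjunctive sum is the nim-sum of the parts.
Combined value = 2 ⊕ 13 = 15.

15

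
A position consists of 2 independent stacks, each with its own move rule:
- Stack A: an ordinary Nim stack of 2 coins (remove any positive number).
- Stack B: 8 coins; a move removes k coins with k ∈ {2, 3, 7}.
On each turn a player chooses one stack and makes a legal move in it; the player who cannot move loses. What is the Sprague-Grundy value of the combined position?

Stack A is a plain Nim stack of size 2, so its Grundy value is 2.
Grundy values for stack B (subtraction set {2, 3, 7}):
k:     0  1  2  3  4  5  6  7  8
g(k):  0  0  1  1  2  0  0  1  1
So g(8) = 1.
By the Sprague-Grundy theorem, the Grundy value of a sum of independent games is the XOR of the component values.
Combined value = 2 XOR 1 = 3.

3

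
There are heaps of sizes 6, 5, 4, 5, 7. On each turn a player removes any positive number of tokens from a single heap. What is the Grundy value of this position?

Nim-sum: 6 ⊕ 5 ⊕ 4 ⊕ 5 ⊕ 7 = 5.

5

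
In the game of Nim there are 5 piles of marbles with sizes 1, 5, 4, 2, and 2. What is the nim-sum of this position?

0

Write each in binary and XOR column by column:
  001  (1)
  101  (5)
  100  (4)
  010  (2)
  010  (2)
  ---
  000  (0)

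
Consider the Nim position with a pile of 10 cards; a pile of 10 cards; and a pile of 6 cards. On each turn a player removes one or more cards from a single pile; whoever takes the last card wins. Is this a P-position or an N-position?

Compute the nim-sum pairwise:
10 ^ 10 = 0
0 ^ 6 = 6
The nim-sum is 6 ≠ 0, so this is an N-position: the player to move can win.

N-position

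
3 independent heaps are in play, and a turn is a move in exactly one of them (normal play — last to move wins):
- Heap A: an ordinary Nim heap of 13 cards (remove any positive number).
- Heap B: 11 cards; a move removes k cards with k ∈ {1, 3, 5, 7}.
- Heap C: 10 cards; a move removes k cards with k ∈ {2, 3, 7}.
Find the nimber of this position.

12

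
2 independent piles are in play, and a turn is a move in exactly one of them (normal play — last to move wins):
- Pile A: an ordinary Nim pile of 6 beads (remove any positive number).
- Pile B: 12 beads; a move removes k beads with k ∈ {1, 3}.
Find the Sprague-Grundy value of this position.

6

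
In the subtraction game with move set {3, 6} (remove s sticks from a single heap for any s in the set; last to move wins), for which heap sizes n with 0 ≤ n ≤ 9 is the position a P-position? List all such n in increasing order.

0, 1, 2, 9

Build the Grundy sequence with g(k) = mex{g(k−s) : s ∈ {3, 6}, s ≤ k}:
g(0) = mex{} = 0
g(1) = mex{} = 0
g(2) = mex{} = 0
g(3) = mex{0} = 1
g(4) = mex{0} = 1
g(5) = mex{0} = 1
g(6) = mex{0,1} = 2
g(7) = mex{0,1} = 2
g(8) = mex{0,1} = 2
g(9) = mex{1,2} = 0
The P-positions (g = 0) in 0..9 are 0, 1, 2, 9.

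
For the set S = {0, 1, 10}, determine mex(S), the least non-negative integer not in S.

2

The values 0, 1 are all present; 2 is the first non-negative integer missing from the set.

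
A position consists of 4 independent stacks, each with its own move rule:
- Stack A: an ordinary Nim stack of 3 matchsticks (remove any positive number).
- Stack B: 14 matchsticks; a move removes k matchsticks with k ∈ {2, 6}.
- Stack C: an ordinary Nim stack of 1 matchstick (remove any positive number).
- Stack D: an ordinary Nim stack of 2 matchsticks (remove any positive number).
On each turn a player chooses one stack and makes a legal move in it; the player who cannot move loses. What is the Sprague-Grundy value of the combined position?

1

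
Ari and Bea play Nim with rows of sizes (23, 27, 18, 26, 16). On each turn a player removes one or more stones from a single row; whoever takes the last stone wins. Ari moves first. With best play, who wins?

Ari wins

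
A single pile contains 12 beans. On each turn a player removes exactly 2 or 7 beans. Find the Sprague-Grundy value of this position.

1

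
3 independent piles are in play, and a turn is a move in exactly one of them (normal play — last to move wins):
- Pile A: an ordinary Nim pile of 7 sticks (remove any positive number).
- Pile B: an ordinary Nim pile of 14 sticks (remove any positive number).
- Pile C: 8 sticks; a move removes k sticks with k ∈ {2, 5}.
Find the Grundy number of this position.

9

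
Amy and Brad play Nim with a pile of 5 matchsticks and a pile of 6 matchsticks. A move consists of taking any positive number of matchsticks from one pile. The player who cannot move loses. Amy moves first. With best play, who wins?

Amy wins

Nim-sum: 5 ⊕ 6 = 3.
The nim-sum is 3 ≠ 0, so this is an N-position: the player to move can win; Amy has a winning move.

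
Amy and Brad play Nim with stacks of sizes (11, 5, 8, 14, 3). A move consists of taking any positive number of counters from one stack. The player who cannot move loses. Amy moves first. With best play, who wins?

Amy wins

Compute the nim-sum pairwise:
11 XOR 5 = 14
14 XOR 8 = 6
6 XOR 14 = 8
8 XOR 3 = 11
The nim-sum is 11 ≠ 0, so this is an N-position: the player to move can win; Amy has a winning move.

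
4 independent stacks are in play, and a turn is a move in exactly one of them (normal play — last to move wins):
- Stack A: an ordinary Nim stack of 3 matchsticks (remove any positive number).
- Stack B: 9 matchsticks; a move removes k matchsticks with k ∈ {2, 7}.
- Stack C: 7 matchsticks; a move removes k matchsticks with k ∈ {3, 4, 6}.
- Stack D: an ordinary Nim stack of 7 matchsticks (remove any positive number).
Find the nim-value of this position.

Stack A is a plain Nim stack of size 3, so its Grundy value is 3.
Grundy values for stack B (subtraction set {2, 7}):
k:     0  1  2  3  4  5  6  7  8  9
g(k):  0  0  1  1  0  0  1  1  2  0
So g(9) = 0.
Build the Grundy sequence for stack C with g(k) = mex{g(k−s) : s ∈ {3, 4, 6}, s ≤ k}:
g(0) = mex{} = 0
g(1) = mex{} = 0
g(2) = mex{} = 0
g(3) = mex{0} = 1
g(4) = mex{0} = 1
g(5) = mex{0} = 1
g(6) = mex{0,1} = 2
g(7) = mex{0,1} = 2
So g(7) = 2.
Stack D is a plain Nim stack of size 7, so its Grundy value is 7.
The value of a disjunctive sum is the nim-sum of the parts.
Combined value = 3 ⊕ 0 ⊕ 2 ⊕ 7 = 6.

6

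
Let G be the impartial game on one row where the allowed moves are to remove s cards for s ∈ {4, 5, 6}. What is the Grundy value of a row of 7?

1

Build the Grundy sequence with g(k) = mex{g(k−s) : s ∈ {4, 5, 6}, s ≤ k}:
k:     0  1  2  3  4  5  6  7
g(k):  0  0  0  0  1  1  1  1
So g(7) = 1.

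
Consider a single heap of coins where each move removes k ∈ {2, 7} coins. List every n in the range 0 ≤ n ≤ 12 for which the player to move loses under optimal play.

0, 1, 4, 5, 9, 10

Build the Grundy sequence with g(k) = mex{g(k−s) : s ∈ {2, 7}, s ≤ k}:
k:     0  1  2  3  4  5  6  7  8  9 10 11 12
g(k):  0  0  1  1  0  0  1  1  2  0  0  1  1
The P-positions (g = 0) in 0..12 are 0, 1, 4, 5, 9, 10.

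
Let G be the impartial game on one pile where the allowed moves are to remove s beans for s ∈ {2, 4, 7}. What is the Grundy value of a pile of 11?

1

Grundy values for subtraction set {2, 4, 7}:
g(0) = mex{} = 0
g(1) = mex{} = 0
g(2) = mex{0} = 1
g(3) = mex{0} = 1
g(4) = mex{0,1} = 2
g(5) = mex{0,1} = 2
g(6) = mex{1,2} = 0
g(7) = mex{0,1,2} = 3
g(8) = mex{0,2} = 1
g(9) = mex{1,2,3} = 0
g(10) = mex{0,1} = 2
g(11) = mex{0,2,3} = 1
So g(11) = 1.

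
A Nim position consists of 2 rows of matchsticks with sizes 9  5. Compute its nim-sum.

Nim-sum: 9 XOR 5 = 12.

12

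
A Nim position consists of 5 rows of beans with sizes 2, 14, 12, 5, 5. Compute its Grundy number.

Compute the nim-sum pairwise:
2 XOR 14 = 12
12 XOR 12 = 0
0 XOR 5 = 5
5 XOR 5 = 0

0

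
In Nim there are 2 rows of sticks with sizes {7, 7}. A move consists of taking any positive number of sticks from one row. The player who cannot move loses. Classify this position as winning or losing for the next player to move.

Compute the nim-sum pairwise:
7 XOR 7 = 0
The nim-sum is 0, so this is a P-position: the player to move is in a losing position under optimal play.

Losing position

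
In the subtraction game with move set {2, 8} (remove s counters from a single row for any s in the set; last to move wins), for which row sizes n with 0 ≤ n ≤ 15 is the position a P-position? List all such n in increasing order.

Grundy values for subtraction set {2, 8}:
k:     0  1  2  3  4  5  6  7  8  9 10 11 12 13 14 15
g(k):  0  0  1  1  0  0  1  1  2  2  0  0  1  1  0  0
The P-positions (g = 0) in 0..15 are 0, 1, 4, 5, 10, 11, 14, 15.

0, 1, 4, 5, 10, 11, 14, 15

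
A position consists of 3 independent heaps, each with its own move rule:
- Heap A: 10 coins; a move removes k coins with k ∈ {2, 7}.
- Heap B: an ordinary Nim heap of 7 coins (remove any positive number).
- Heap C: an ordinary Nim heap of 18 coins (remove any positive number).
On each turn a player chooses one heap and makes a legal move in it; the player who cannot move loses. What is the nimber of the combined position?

Grundy values for heap A (subtraction set {2, 7}):
g(0) = mex{} = 0
g(1) = mex{} = 0
g(2) = mex{0} = 1
g(3) = mex{0} = 1
g(4) = mex{1} = 0
g(5) = mex{1} = 0
g(6) = mex{0} = 1
g(7) = mex{0} = 1
g(8) = mex{0,1} = 2
g(9) = mex{1} = 0
g(10) = mex{1,2} = 0
So g(10) = 0.
Heap B is a plain Nim heap of size 7, so its Grundy value is 7.
Heap C is a plain Nim heap of size 18, so its Grundy value is 18.
By the Sprague-Grundy theorem, the Grundy value of a sum of independent games is the XOR of the component values.
Combined value = 0 ⊕ 7 ⊕ 18 = 21.

21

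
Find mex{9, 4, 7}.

0

0 is not in the set, so the mex is 0.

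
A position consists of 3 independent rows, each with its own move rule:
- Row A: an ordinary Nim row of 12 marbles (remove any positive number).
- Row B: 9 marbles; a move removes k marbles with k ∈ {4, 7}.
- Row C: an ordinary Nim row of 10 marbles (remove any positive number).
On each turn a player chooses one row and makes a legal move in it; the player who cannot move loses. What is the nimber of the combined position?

Row A is a plain Nim row of size 12, so its Grundy value is 12.
Build the Grundy sequence for row B with g(k) = mex{g(k−s) : s ∈ {4, 7}, s ≤ k}:
k:     0  1  2  3  4  5  6  7  8  9
g(k):  0  0  0  0  1  1  1  1  2  2
So g(9) = 2.
Row C is a plain Nim row of size 10, so its Grundy value is 10.
By the Sprague-Grundy theorem, the Grundy value of a sum of independent games is the XOR of the component values.
Combined value = 12 ⊕ 2 ⊕ 10 = 4.

4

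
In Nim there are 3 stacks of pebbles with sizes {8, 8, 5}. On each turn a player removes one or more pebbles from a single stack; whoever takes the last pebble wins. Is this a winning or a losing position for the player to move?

Winning position

Write each in binary and XOR column by column:
  1000  (8)
  1000  (8)
  0101  (5)
  ----
  0101  (5)
The nim-sum is 5 ≠ 0, so this is an N-position: the player to move can win.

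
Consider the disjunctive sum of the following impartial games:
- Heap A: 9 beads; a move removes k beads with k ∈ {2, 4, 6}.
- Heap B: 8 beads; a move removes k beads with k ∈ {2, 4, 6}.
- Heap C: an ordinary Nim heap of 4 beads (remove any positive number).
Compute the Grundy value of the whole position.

4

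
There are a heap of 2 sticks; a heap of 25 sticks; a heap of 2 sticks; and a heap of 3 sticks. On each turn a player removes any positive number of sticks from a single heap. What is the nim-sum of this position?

26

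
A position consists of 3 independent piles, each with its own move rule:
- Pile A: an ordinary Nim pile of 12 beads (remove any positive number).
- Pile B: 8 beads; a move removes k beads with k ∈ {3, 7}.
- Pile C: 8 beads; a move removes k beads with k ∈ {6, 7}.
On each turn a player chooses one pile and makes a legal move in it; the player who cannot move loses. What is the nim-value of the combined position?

Pile A is a plain Nim pile of size 12, so its Grundy value is 12.
For pile B, compute g(0), g(1), … with moves {3, 7}:
g(0) = mex{} = 0
g(1) = mex{} = 0
g(2) = mex{} = 0
g(3) = mex{0} = 1
g(4) = mex{0} = 1
g(5) = mex{0} = 1
g(6) = mex{1} = 0
g(7) = mex{0,1} = 2
g(8) = mex{0,1} = 2
So g(8) = 2.
For pile C, compute g(0), g(1), … with moves {6, 7}:
k:     0  1  2  3  4  5  6  7  8
g(k):  0  0  0  0  0  0  1  1  1
So g(8) = 1.
The value of a disjunctive sum is the nim-sum of the parts.
Combined value = 12 ⊕ 2 ⊕ 1 = 15.

15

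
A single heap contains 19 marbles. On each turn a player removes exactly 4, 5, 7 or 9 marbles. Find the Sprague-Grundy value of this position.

1

Build the Grundy sequence with g(k) = mex{g(k−s) : s ∈ {4, 5, 7, 9}, s ≤ k}:
k:     0  1  2  3  4  5  6  7  8  9 10 11 12 13 14 15 16 17 18 19
g(k):  0  0  0  0  1  1  1  1  2  2  2  2  3  0  0  0  0  1  1  1
So g(19) = 1.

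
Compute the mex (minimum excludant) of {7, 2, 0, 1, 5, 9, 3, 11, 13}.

4

The values 0, 1, 2, 3 are all present; 4 is the first non-negative integer missing from the set.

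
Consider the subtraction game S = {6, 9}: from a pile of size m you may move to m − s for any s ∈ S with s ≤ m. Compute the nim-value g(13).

Grundy values for subtraction set {6, 9}:
g(0) = mex{} = 0
g(1) = mex{} = 0
g(2) = mex{} = 0
g(3) = mex{} = 0
g(4) = mex{} = 0
g(5) = mex{} = 0
g(6) = mex{0} = 1
g(7) = mex{0} = 1
g(8) = mex{0} = 1
g(9) = mex{0} = 1
g(10) = mex{0} = 1
g(11) = mex{0} = 1
g(12) = mex{0,1} = 2
g(13) = mex{0,1} = 2
So g(13) = 2.

2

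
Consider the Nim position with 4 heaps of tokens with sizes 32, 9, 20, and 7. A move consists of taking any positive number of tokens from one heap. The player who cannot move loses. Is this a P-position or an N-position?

N-position

Nim-sum: 32 ⊕ 9 ⊕ 20 ⊕ 7 = 58.
The nim-sum is 58 ≠ 0, so this is an N-position: the player to move can win.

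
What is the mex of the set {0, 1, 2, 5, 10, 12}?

The values 0, 1, 2 are all present; 3 is the first non-negative integer missing from the set.

3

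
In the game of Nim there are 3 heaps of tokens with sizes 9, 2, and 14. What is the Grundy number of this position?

5

Compute the nim-sum pairwise:
9 ⊕ 2 = 11
11 ⊕ 14 = 5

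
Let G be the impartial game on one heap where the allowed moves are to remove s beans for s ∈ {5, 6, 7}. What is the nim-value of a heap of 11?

Grundy values for subtraction set {5, 6, 7}:
g(0) = mex{} = 0
g(1) = mex{} = 0
g(2) = mex{} = 0
g(3) = mex{} = 0
g(4) = mex{} = 0
g(5) = mex{0} = 1
g(6) = mex{0} = 1
g(7) = mex{0} = 1
g(8) = mex{0} = 1
g(9) = mex{0} = 1
g(10) = mex{0,1} = 2
g(11) = mex{0,1} = 2
So g(11) = 2.

2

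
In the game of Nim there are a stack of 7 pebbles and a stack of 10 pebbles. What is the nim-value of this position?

In binary:
  0111  (7)
  1010  (10)
  ----
  1101  (13)

13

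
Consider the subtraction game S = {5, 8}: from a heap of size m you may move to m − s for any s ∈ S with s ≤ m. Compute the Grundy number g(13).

0

Compute g(0), g(1), … for moves {5, 8}:
g(0) = mex{} = 0
g(1) = mex{} = 0
g(2) = mex{} = 0
g(3) = mex{} = 0
g(4) = mex{} = 0
g(5) = mex{0} = 1
g(6) = mex{0} = 1
g(7) = mex{0} = 1
g(8) = mex{0} = 1
g(9) = mex{0} = 1
g(10) = mex{0,1} = 2
g(11) = mex{0,1} = 2
g(12) = mex{0,1} = 2
g(13) = mex{1} = 0
So g(13) = 0.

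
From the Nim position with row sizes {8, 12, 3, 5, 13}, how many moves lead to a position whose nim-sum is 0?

Compute the nim-sum pairwise:
8 ⊕ 12 = 4
4 ⊕ 3 = 7
7 ⊕ 5 = 2
2 ⊕ 13 = 15
The overall nim-sum is X = 15. A row of size p has a winning move iff p XOR X < p (reduce it to p XOR X).
  8: 8 XOR 15 = 7 < 8 — winning move (to 7).
  12: 12 XOR 15 = 3 < 12 — winning move (to 3).
  3: 3 XOR 15 = 12 ≥ 3 — no move.
  5: 5 XOR 15 = 10 ≥ 5 — no move.
  13: 13 XOR 15 = 2 < 13 — winning move (to 2).
That gives 3 winning moves.

3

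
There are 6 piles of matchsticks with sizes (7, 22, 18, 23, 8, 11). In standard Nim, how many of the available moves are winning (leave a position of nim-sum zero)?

In binary:
  00111  (7)
  10110  (22)
  10010  (18)
  10111  (23)
  01000  (8)
  01011  (11)
  -----
  10111  (23)
The overall nim-sum is X = 23. A pile of size p has a winning move iff p XOR X < p (reduce it to p XOR X).
  7: 7 XOR 23 = 16 ≥ 7 — no move.
  22: 22 XOR 23 = 1 < 22 — winning move (to 1).
  18: 18 XOR 23 = 5 < 18 — winning move (to 5).
  23: 23 XOR 23 = 0 < 23 — winning move (to 0).
  8: 8 XOR 23 = 31 ≥ 8 — no move.
  11: 11 XOR 23 = 28 ≥ 11 — no move.
That gives 3 winning moves.

3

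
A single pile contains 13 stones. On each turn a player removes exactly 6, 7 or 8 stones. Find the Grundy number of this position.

2

Compute g(0), g(1), … for moves {6, 7, 8}:
g(0) = mex{} = 0
g(1) = mex{} = 0
g(2) = mex{} = 0
g(3) = mex{} = 0
g(4) = mex{} = 0
g(5) = mex{} = 0
g(6) = mex{0} = 1
g(7) = mex{0} = 1
g(8) = mex{0} = 1
g(9) = mex{0} = 1
g(10) = mex{0} = 1
g(11) = mex{0} = 1
g(12) = mex{0,1} = 2
g(13) = mex{0,1} = 2
So g(13) = 2.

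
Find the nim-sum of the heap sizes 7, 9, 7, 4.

Compute the nim-sum pairwise:
7 ^ 9 = 14
14 ^ 7 = 9
9 ^ 4 = 13

13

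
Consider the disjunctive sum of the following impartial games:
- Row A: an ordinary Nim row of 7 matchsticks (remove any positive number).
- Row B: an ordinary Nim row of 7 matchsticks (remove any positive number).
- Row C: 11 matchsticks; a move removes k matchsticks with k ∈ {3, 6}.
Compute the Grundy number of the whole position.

Row A is a plain Nim row of size 7, so its Grundy value is 7.
Row B is a plain Nim row of size 7, so its Grundy value is 7.
Grundy values for row C (subtraction set {3, 6}):
g(0) = mex{} = 0
g(1) = mex{} = 0
g(2) = mex{} = 0
g(3) = mex{0} = 1
g(4) = mex{0} = 1
g(5) = mex{0} = 1
g(6) = mex{0,1} = 2
g(7) = mex{0,1} = 2
g(8) = mex{0,1} = 2
g(9) = mex{1,2} = 0
g(10) = mex{1,2} = 0
g(11) = mex{1,2} = 0
So g(11) = 0.
By the Sprague-Grundy theorem, the Grundy value of a sum of independent games is the XOR of the component values.
Combined value = 7 XOR 7 XOR 0 = 0.

0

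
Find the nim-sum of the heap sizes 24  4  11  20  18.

17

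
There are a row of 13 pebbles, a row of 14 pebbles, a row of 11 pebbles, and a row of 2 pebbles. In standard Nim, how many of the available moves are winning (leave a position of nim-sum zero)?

3

Compute the nim-sum pairwise:
13 ⊕ 14 = 3
3 ⊕ 11 = 8
8 ⊕ 2 = 10
The overall nim-sum is X = 10. A row of size p has a winning move iff p XOR X < p (reduce it to p XOR X).
  13: 13 XOR 10 = 7 < 13 — winning move (to 7).
  14: 14 XOR 10 = 4 < 14 — winning move (to 4).
  11: 11 XOR 10 = 1 < 11 — winning move (to 1).
  2: 2 XOR 10 = 8 ≥ 2 — no move.
That gives 3 winning moves.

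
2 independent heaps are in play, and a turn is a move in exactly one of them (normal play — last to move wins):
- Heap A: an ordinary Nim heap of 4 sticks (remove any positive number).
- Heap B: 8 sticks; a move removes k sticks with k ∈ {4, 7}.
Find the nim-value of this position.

6

Heap A is a plain Nim heap of size 4, so its Grundy value is 4.
Grundy values for heap B (subtraction set {4, 7}):
k:     0  1  2  3  4  5  6  7  8
g(k):  0  0  0  0  1  1  1  1  2
So g(8) = 2.
The value of a disjunctive sum is the nim-sum of the parts.
Combined value = 4 XOR 2 = 6.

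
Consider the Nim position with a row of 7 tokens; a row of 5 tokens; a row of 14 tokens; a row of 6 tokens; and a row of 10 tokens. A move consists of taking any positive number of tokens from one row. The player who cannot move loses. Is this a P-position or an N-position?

Nim-sum: 7 ^ 5 ^ 14 ^ 6 ^ 10 = 0.
The nim-sum is 0, so this is a P-position: the player to move is in a losing position under optimal play.

P-position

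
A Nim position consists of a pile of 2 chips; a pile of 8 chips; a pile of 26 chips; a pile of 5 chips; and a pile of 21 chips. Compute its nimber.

Nim-sum: 2 ⊕ 8 ⊕ 26 ⊕ 5 ⊕ 21 = 0.

0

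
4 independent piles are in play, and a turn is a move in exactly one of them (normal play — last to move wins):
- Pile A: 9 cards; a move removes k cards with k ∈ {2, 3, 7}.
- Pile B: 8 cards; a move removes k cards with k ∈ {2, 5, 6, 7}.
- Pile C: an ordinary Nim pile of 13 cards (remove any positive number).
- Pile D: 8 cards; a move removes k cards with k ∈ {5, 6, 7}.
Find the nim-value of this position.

Grundy values for pile A (subtraction set {2, 3, 7}):
g(0) = mex{} = 0
g(1) = mex{} = 0
g(2) = mex{0} = 1
g(3) = mex{0} = 1
g(4) = mex{0,1} = 2
g(5) = mex{1} = 0
g(6) = mex{1,2} = 0
g(7) = mex{0,2} = 1
g(8) = mex{0} = 1
g(9) = mex{0,1} = 2
So g(9) = 2.
Grundy values for pile B (subtraction set {2, 5, 6, 7}):
g(0) = mex{} = 0
g(1) = mex{} = 0
g(2) = mex{0} = 1
g(3) = mex{0} = 1
g(4) = mex{1} = 0
g(5) = mex{0,1} = 2
g(6) = mex{0} = 1
g(7) = mex{0,1,2} = 3
g(8) = mex{0,1} = 2
So g(8) = 2.
Pile C is a plain Nim pile of size 13, so its Grundy value is 13.
Build the Grundy sequence for pile D with g(k) = mex{g(k−s) : s ∈ {5, 6, 7}, s ≤ k}:
k:     0  1  2  3  4  5  6  7  8
g(k):  0  0  0  0  0  1  1  1  1
So g(8) = 1.
The value of a disjunctive sum is the nim-sum of the parts.
Combined value = 2 ⊕ 2 ⊕ 13 ⊕ 1 = 12.

12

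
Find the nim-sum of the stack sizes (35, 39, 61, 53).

12

Compute the nim-sum pairwise:
35 XOR 39 = 4
4 XOR 61 = 57
57 XOR 53 = 12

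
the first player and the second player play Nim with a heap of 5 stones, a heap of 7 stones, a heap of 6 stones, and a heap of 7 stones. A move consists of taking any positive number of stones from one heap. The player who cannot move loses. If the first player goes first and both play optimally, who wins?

In binary:
  101  (5)
  111  (7)
  110  (6)
  111  (7)
  ---
  011  (3)
The nim-sum is 3 ≠ 0, so this is an N-position: the player to move can win; the first player has a winning move.

the first player wins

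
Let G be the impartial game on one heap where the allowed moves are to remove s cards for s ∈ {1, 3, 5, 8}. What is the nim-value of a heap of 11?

Grundy values for subtraction set {1, 3, 5, 8}:
k:     0  1  2  3  4  5  6  7  8  9 10 11
g(k):  0  1  0  1  0  1  0  1  2  3  2  3
So g(11) = 3.

3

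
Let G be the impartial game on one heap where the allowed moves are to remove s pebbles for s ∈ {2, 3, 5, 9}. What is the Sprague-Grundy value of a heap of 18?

Compute g(0), g(1), … for moves {2, 3, 5, 9}:
k:     0  1  2  3  4  5  6  7  8  9 10 11 12 13 14 15 16 17 18
g(k):  0  0  1  1  2  2  3  0  0  1  1  2  2  3  0  0  1  1  2
So g(18) = 2.

2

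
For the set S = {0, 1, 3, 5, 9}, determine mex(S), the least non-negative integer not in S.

The values 0, 1 are all present; 2 is the first non-negative integer missing from the set.

2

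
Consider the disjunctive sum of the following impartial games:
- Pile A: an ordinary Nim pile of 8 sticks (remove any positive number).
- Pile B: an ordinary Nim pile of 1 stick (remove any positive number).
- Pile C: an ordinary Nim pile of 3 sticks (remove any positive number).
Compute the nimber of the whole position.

Pile A is a plain Nim pile of size 8, so its Grundy value is 8.
Pile B is a plain Nim pile of size 1, so its Grundy value is 1.
Pile C is a plain Nim pile of size 3, so its Grundy value is 3.
By the Sprague-Grundy theorem, the Grundy value of a sum of independent games is the XOR of the component values.
Combined value = 8 ⊕ 1 ⊕ 3 = 10.

10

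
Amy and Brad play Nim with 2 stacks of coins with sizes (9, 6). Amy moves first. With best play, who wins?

Compute the nim-sum pairwise:
9 ^ 6 = 15
The nim-sum is 15 ≠ 0, so this is an N-position: the player to move can win; Amy has a winning move.

Amy wins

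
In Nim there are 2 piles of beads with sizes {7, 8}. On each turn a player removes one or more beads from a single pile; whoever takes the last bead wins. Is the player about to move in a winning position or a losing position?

Winning position

Nim-sum: 7 XOR 8 = 15.
The nim-sum is 15 ≠ 0, so this is an N-position: the player to move can win.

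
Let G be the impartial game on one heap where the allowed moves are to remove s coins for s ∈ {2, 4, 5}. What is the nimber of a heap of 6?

3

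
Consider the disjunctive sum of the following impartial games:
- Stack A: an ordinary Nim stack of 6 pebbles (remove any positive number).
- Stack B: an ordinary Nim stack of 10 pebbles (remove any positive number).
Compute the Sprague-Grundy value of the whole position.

Stack A is a plain Nim stack of size 6, so its Grundy value is 6.
Stack B is a plain Nim stack of size 10, so its Grundy value is 10.
By the Sprague-Grundy theorem, the Grundy value of a sum of independent games is the XOR of the component values.
Combined value = 6 XOR 10 = 12.

12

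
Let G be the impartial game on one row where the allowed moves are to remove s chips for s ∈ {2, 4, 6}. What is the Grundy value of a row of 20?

Compute g(0), g(1), … for moves {2, 4, 6}:
k:     0  1  2  3  4  5  6  7  8  9 10 11 12 13 14 15 16 17 18 19 20
g(k):  0  0  1  1  2  2  3  3  0  0  1  1  2  2  3  3  0  0  1  1  2
So g(20) = 2.

2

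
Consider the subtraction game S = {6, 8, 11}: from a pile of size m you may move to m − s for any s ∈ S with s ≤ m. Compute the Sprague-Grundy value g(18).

0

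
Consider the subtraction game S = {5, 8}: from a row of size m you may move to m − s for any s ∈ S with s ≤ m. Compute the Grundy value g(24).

2

Compute g(0), g(1), … for moves {5, 8}:
k:     0  1  2  3  4  5  6  7  8  9 10 11 12 13 14 15 16 17 18 19 20 21 22 23 24
g(k):  0  0  0  0  0  1  1  1  1  1  2  2  2  0  0  0  0  0  1  1  1  1  1  2  2
So g(24) = 2.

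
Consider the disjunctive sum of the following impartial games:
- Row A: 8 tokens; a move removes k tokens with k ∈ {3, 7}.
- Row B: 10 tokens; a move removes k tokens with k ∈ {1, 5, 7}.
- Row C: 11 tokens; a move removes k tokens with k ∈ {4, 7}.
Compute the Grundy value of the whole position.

2

Grundy values for row A (subtraction set {3, 7}):
g(0) = mex{} = 0
g(1) = mex{} = 0
g(2) = mex{} = 0
g(3) = mex{0} = 1
g(4) = mex{0} = 1
g(5) = mex{0} = 1
g(6) = mex{1} = 0
g(7) = mex{0,1} = 2
g(8) = mex{0,1} = 2
So g(8) = 2.
For row B, compute g(0), g(1), … with moves {1, 5, 7}:
g(0) = mex{} = 0
g(1) = mex{0} = 1
g(2) = mex{1} = 0
g(3) = mex{0} = 1
g(4) = mex{1} = 0
g(5) = mex{0} = 1
g(6) = mex{1} = 0
g(7) = mex{0} = 1
g(8) = mex{1} = 0
g(9) = mex{0} = 1
g(10) = mex{1} = 0
So g(10) = 0.
Grundy values for row C (subtraction set {4, 7}):
g(0) = mex{} = 0
g(1) = mex{} = 0
g(2) = mex{} = 0
g(3) = mex{} = 0
g(4) = mex{0} = 1
g(5) = mex{0} = 1
g(6) = mex{0} = 1
g(7) = mex{0} = 1
g(8) = mex{0,1} = 2
g(9) = mex{0,1} = 2
g(10) = mex{0,1} = 2
g(11) = mex{1} = 0
So g(11) = 0.
By the Sprague-Grundy theorem, the Grundy value of a sum of independent games is the XOR of the component values.
Combined value = 2 XOR 0 XOR 0 = 2.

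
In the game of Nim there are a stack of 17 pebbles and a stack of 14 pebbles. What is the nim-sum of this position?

31

In binary:
  10001  (17)
  01110  (14)
  -----
  11111  (31)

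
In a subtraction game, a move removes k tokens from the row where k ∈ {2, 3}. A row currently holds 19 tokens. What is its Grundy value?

2

Compute g(0), g(1), … for moves {2, 3}:
k:     0  1  2  3  4  5  6  7  8  9 10 11 12 13 14 15 16 17 18 19
g(k):  0  0  1  1  2  0  0  1  1  2  0  0  1  1  2  0  0  1  1  2
So g(19) = 2.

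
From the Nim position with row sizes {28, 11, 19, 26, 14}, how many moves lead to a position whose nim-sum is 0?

Nim-sum: 28 XOR 11 XOR 19 XOR 26 XOR 14 = 16.
The overall nim-sum is X = 16. A row of size p has a winning move iff p XOR X < p (reduce it to p XOR X).
  28: 28 XOR 16 = 12 < 28 — winning move (to 12).
  11: 11 XOR 16 = 27 ≥ 11 — no move.
  19: 19 XOR 16 = 3 < 19 — winning move (to 3).
  26: 26 XOR 16 = 10 < 26 — winning move (to 10).
  14: 14 XOR 16 = 30 ≥ 14 — no move.
That gives 3 winning moves.

3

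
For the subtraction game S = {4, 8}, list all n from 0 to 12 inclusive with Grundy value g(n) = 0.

0, 1, 2, 3, 12

Grundy values for subtraction set {4, 8}:
g(0) = mex{} = 0
g(1) = mex{} = 0
g(2) = mex{} = 0
g(3) = mex{} = 0
g(4) = mex{0} = 1
g(5) = mex{0} = 1
g(6) = mex{0} = 1
g(7) = mex{0} = 1
g(8) = mex{0,1} = 2
g(9) = mex{0,1} = 2
g(10) = mex{0,1} = 2
g(11) = mex{0,1} = 2
g(12) = mex{1,2} = 0
The P-positions (g = 0) in 0..12 are 0, 1, 2, 3, 12.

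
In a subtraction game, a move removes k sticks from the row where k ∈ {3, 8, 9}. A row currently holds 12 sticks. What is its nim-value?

0

Build the Grundy sequence with g(k) = mex{g(k−s) : s ∈ {3, 8, 9}, s ≤ k}:
k:     0  1  2  3  4  5  6  7  8  9 10 11 12
g(k):  0  0  0  1  1  1  0  0  2  1  1  3  0
So g(12) = 0.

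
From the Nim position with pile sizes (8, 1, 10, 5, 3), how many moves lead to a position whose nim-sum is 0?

1

Compute the nim-sum pairwise:
8 ⊕ 1 = 9
9 ⊕ 10 = 3
3 ⊕ 5 = 6
6 ⊕ 3 = 5
The overall nim-sum is X = 5. A pile of size p has a winning move iff p XOR X < p (reduce it to p XOR X).
  8: 8 XOR 5 = 13 ≥ 8 — no move.
  1: 1 XOR 5 = 4 ≥ 1 — no move.
  10: 10 XOR 5 = 15 ≥ 10 — no move.
  5: 5 XOR 5 = 0 < 5 — winning move (to 0).
  3: 3 XOR 5 = 6 ≥ 3 — no move.
That gives 1 winning move.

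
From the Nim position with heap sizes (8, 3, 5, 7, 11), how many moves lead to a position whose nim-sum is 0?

3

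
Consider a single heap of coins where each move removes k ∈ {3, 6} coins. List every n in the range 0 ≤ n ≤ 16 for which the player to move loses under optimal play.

0, 1, 2, 9, 10, 11

Build the Grundy sequence with g(k) = mex{g(k−s) : s ∈ {3, 6}, s ≤ k}:
k:     0  1  2  3  4  5  6  7  8  9 10 11 12 13 14 15 16
g(k):  0  0  0  1  1  1  2  2  2  0  0  0  1  1  1  2  2
The P-positions (g = 0) in 0..16 are 0, 1, 2, 9, 10, 11.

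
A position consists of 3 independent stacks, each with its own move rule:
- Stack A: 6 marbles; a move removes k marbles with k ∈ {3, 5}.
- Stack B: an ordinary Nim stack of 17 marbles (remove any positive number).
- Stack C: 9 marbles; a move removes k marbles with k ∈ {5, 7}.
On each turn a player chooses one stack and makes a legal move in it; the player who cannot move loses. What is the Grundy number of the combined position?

18

For stack A, compute g(0), g(1), … with moves {3, 5}:
g(0) = mex{} = 0
g(1) = mex{} = 0
g(2) = mex{} = 0
g(3) = mex{0} = 1
g(4) = mex{0} = 1
g(5) = mex{0} = 1
g(6) = mex{0,1} = 2
So g(6) = 2.
Stack B is a plain Nim stack of size 17, so its Grundy value is 17.
Build the Grundy sequence for stack C with g(k) = mex{g(k−s) : s ∈ {5, 7}, s ≤ k}:
k:     0  1  2  3  4  5  6  7  8  9
g(k):  0  0  0  0  0  1  1  1  1  1
So g(9) = 1.
The value of a disjunctive sum is the nim-sum of the parts.
Combined value = 2 ⊕ 17 ⊕ 1 = 18.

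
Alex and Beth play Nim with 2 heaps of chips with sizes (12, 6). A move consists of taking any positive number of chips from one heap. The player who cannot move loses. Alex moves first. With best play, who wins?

Alex wins

Nim-sum: 12 ^ 6 = 10.
The nim-sum is 10 ≠ 0, so this is an N-position: the player to move can win; Alex has a winning move.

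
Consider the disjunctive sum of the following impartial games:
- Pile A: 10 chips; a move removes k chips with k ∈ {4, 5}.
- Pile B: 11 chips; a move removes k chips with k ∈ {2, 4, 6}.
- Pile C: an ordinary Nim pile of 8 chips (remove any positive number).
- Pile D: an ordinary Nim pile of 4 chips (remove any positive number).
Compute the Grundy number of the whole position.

Grundy values for pile A (subtraction set {4, 5}):
k:     0  1  2  3  4  5  6  7  8  9 10
g(k):  0  0  0  0  1  1  1  1  2  0  0
So g(10) = 0.
Build the Grundy sequence for pile B with g(k) = mex{g(k−s) : s ∈ {2, 4, 6}, s ≤ k}:
k:     0  1  2  3  4  5  6  7  8  9 10 11
g(k):  0  0  1  1  2  2  3  3  0  0  1  1
So g(11) = 1.
Pile C is a plain Nim pile of size 8, so its Grundy value is 8.
Pile D is a plain Nim pile of size 4, so its Grundy value is 4.
The value of a disjunctive sum is the nim-sum of the parts.
Combined value = 0 ⊕ 1 ⊕ 8 ⊕ 4 = 13.

13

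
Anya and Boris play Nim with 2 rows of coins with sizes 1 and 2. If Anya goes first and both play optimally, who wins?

Nim-sum: 1 XOR 2 = 3.
The nim-sum is 3 ≠ 0, so this is an N-position: the player to move can win; Anya has a winning move.

Anya wins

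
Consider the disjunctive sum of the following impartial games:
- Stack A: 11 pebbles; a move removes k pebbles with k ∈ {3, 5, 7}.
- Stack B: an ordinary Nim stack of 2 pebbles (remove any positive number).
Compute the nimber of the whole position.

2

Grundy values for stack A (subtraction set {3, 5, 7}):
g(0) = mex{} = 0
g(1) = mex{} = 0
g(2) = mex{} = 0
g(3) = mex{0} = 1
g(4) = mex{0} = 1
g(5) = mex{0} = 1
g(6) = mex{0,1} = 2
g(7) = mex{0,1} = 2
g(8) = mex{0,1} = 2
g(9) = mex{0,1,2} = 3
g(10) = mex{1,2} = 0
g(11) = mex{1,2} = 0
So g(11) = 0.
Stack B is a plain Nim stack of size 2, so its Grundy value is 2.
The value of a disjunctive sum is the nim-sum of the parts.
Combined value = 0 ⊕ 2 = 2.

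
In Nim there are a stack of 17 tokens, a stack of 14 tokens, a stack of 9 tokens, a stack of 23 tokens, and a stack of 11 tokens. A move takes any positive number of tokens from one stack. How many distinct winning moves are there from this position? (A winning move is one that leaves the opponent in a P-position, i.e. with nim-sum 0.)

3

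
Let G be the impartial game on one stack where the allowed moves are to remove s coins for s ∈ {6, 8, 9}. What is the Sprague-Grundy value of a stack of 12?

2

Compute g(0), g(1), … for moves {6, 8, 9}:
g(0) = mex{} = 0
g(1) = mex{} = 0
g(2) = mex{} = 0
g(3) = mex{} = 0
g(4) = mex{} = 0
g(5) = mex{} = 0
g(6) = mex{0} = 1
g(7) = mex{0} = 1
g(8) = mex{0} = 1
g(9) = mex{0} = 1
g(10) = mex{0} = 1
g(11) = mex{0} = 1
g(12) = mex{0,1} = 2
So g(12) = 2.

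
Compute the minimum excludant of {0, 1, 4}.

The values 0, 1 are all present; 2 is the first non-negative integer missing from the set.

2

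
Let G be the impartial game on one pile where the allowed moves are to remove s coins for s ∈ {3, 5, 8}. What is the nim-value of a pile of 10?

Grundy values for subtraction set {3, 5, 8}:
g(0) = mex{} = 0
g(1) = mex{} = 0
g(2) = mex{} = 0
g(3) = mex{0} = 1
g(4) = mex{0} = 1
g(5) = mex{0} = 1
g(6) = mex{0,1} = 2
g(7) = mex{0,1} = 2
g(8) = mex{0,1} = 2
g(9) = mex{0,1,2} = 3
g(10) = mex{0,1,2} = 3
So g(10) = 3.

3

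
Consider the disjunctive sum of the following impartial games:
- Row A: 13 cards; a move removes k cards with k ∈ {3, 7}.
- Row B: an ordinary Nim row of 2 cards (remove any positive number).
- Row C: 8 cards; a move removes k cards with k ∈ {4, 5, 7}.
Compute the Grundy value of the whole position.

1

Build the Grundy sequence for row A with g(k) = mex{g(k−s) : s ∈ {3, 7}, s ≤ k}:
k:     0  1  2  3  4  5  6  7  8  9 10 11 12 13
g(k):  0  0  0  1  1  1  0  2  2  1  0  0  0  1
So g(13) = 1.
Row B is a plain Nim row of size 2, so its Grundy value is 2.
For row C, compute g(0), g(1), … with moves {4, 5, 7}:
g(0) = mex{} = 0
g(1) = mex{} = 0
g(2) = mex{} = 0
g(3) = mex{} = 0
g(4) = mex{0} = 1
g(5) = mex{0} = 1
g(6) = mex{0} = 1
g(7) = mex{0} = 1
g(8) = mex{0,1} = 2
So g(8) = 2.
By the Sprague-Grundy theorem, the Grundy value of a sum of independent games is the XOR of the component values.
Combined value = 1 XOR 2 XOR 2 = 1.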